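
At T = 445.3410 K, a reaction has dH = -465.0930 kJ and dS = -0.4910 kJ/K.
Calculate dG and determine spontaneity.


T*dS = 445.3410 * -0.4910 = -218.6624 kJ
dG = -465.0930 + 218.6624 = -246.4306 kJ (spontaneous)

dG = -246.4306 kJ, spontaneous


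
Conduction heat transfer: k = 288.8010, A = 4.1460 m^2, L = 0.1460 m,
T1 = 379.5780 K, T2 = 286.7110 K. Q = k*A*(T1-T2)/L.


dT = 92.8670 K
Q = 288.8010 * 4.1460 * 92.8670 / 0.1460 = 761616.8624 W

761616.8624 W


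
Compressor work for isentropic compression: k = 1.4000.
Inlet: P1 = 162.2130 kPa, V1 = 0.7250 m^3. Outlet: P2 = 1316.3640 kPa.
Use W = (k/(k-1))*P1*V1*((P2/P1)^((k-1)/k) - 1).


(k-1)/k = 0.2857
(P2/P1)^exp = 1.8189
W = 3.5000 * 162.2130 * 0.7250 * (1.8189 - 1) = 337.0520 kJ

337.0520 kJ


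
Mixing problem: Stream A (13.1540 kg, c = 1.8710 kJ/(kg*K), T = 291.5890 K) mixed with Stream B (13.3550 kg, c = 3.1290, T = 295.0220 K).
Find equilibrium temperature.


num = 19504.6548
den = 66.3989
Tf = 293.7495 K

293.7495 K


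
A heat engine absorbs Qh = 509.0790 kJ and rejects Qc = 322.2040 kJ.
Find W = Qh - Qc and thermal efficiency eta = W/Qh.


W = 509.0790 - 322.2040 = 186.8750 kJ
eta = 186.8750 / 509.0790 = 0.3671 = 36.7084%

W = 186.8750 kJ, eta = 36.7084%


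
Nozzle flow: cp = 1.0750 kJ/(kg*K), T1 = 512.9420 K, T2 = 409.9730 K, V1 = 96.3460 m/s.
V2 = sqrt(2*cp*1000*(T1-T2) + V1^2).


dT = 102.9690 K
2*cp*1000*dT = 221383.3500
V1^2 = 9282.5517
V2 = sqrt(230665.9017) = 480.2769 m/s

480.2769 m/s


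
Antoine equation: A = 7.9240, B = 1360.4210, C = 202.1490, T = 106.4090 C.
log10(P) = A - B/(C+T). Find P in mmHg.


C+T = 308.5580
B/(C+T) = 4.4090
log10(P) = 7.9240 - 4.4090 = 3.5150
P = 10^3.5150 = 3273.6811 mmHg

3273.6811 mmHg


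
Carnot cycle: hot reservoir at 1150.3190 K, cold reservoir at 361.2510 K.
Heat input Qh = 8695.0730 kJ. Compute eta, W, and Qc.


eta = 1 - 361.2510/1150.3190 = 0.6860
W = 0.6860 * 8695.0730 = 5964.4358 kJ
Qc = 8695.0730 - 5964.4358 = 2730.6372 kJ

eta = 68.5956%, W = 5964.4358 kJ, Qc = 2730.6372 kJ


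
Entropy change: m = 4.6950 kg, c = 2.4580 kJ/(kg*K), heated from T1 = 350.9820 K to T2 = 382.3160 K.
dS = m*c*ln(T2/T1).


T2/T1 = 1.0893
ln(T2/T1) = 0.0855
dS = 4.6950 * 2.4580 * 0.0855 = 0.9868 kJ/K

0.9868 kJ/K


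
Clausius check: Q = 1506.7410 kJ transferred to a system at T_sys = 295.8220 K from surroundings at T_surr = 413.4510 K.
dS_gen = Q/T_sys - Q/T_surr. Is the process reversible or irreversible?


dS_sys = 1506.7410/295.8220 = 5.0934 kJ/K
dS_surr = -1506.7410/413.4510 = -3.6443 kJ/K
dS_gen = 5.0934 - 3.6443 = 1.4491 kJ/K (irreversible)

dS_gen = 1.4491 kJ/K, irreversible


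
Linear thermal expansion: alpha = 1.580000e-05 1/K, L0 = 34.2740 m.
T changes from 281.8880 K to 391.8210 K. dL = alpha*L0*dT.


dT = 109.9330 K
dL = 1.580000e-05 * 34.2740 * 109.9330 = 0.059532 m
L_final = 34.333532 m

dL = 0.059532 m


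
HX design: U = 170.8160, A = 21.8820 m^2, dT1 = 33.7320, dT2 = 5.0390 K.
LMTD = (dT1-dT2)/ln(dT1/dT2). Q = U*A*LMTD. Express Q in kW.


LMTD = 15.0917 K
Q = 170.8160 * 21.8820 * 15.0917 = 56409.8232 W = 56.4098 kW

56.4098 kW


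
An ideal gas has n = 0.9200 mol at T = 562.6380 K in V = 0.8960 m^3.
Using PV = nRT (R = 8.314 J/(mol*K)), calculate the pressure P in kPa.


P = nRT/V = 0.9200 * 8.314 * 562.6380 / 0.8960
= 4303.5505 / 0.8960 = 4803.0698 Pa = 4.8031 kPa

4.8031 kPa


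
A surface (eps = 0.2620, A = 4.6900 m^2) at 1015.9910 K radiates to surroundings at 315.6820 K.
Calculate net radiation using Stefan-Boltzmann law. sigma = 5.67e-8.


T^4 = 1.0655e+12
Tsurr^4 = 9.9311e+09
Q = 0.2620 * 5.67e-8 * 4.6900 * 1.0556e+12 = 73544.4334 W

73544.4334 W


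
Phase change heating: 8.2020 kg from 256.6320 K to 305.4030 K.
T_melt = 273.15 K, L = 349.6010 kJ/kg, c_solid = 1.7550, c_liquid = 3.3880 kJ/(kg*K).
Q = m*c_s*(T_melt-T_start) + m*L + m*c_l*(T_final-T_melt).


Q1 (sensible, solid) = 8.2020 * 1.7550 * 16.5180 = 237.7685 kJ
Q2 (latent) = 8.2020 * 349.6010 = 2867.4274 kJ
Q3 (sensible, liquid) = 8.2020 * 3.3880 * 32.2530 = 896.2585 kJ
Q_total = 4001.4544 kJ

4001.4544 kJ


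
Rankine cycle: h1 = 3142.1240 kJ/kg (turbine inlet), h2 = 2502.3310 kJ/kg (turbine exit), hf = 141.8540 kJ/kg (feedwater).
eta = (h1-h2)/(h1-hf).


W = 639.7930 kJ/kg
Q_in = 3000.2700 kJ/kg
eta = 0.2132 = 21.3245%

eta = 21.3245%


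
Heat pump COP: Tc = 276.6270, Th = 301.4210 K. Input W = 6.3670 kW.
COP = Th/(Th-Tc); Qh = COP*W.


COP = 301.4210 / 24.7940 = 12.1570
Qh = 12.1570 * 6.3670 = 77.4037 kW

COP = 12.1570, Qh = 77.4037 kW


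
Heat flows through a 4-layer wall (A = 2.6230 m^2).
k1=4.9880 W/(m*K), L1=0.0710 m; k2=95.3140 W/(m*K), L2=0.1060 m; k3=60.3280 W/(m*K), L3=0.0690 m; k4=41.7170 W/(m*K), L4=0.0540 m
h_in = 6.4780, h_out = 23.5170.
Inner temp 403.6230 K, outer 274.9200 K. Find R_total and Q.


R_conv_in = 1/(6.4780*2.6230) = 0.0589
R_1 = 0.0710/(4.9880*2.6230) = 0.0054
R_2 = 0.1060/(95.3140*2.6230) = 0.0004
R_3 = 0.0690/(60.3280*2.6230) = 0.0004
R_4 = 0.0540/(41.7170*2.6230) = 0.0005
R_conv_out = 1/(23.5170*2.6230) = 0.0162
R_total = 0.0818 K/W
Q = 128.7030 / 0.0818 = 1572.5499 W

R_total = 0.0818 K/W, Q = 1572.5499 W


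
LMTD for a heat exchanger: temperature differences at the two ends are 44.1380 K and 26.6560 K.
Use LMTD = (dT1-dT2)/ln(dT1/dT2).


dT1/dT2 = 1.6558
ln(dT1/dT2) = 0.5043
LMTD = 17.4820 / 0.5043 = 34.6654 K

34.6654 K


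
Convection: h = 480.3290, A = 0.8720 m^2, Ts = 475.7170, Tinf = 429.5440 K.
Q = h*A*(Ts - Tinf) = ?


dT = 46.1730 K
Q = 480.3290 * 0.8720 * 46.1730 = 19339.4174 W

19339.4174 W


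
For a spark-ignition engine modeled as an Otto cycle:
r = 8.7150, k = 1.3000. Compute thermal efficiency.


r^(k-1) = 1.9146
eta = 1 - 1/1.9146 = 0.4777 = 47.7700%

47.7700%


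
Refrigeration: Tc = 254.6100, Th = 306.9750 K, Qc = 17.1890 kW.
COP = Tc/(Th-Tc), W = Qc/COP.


COP = 254.6100 / 52.3650 = 4.8622
W = 17.1890 / 4.8622 = 3.5352 kW

COP = 4.8622, W = 3.5352 kW


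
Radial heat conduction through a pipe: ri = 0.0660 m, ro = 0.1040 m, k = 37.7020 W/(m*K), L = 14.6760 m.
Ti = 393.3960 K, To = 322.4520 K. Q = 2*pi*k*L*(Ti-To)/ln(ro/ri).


dT = 70.9440 K
ln(ro/ri) = 0.4547
Q = 2*pi*37.7020*14.6760*70.9440 / 0.4547 = 542385.5923 W

542385.5923 W


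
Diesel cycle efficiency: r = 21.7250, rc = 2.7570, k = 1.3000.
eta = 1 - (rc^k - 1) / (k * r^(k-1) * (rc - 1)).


r^(k-1) = 2.5182
rc^k = 3.7374
eta = 0.5241 = 52.4081%

52.4081%


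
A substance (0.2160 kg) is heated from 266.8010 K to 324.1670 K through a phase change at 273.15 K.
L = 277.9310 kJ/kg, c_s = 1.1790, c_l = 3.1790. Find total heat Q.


Q1 (sensible, solid) = 0.2160 * 1.1790 * 6.3490 = 1.6169 kJ
Q2 (latent) = 0.2160 * 277.9310 = 60.0331 kJ
Q3 (sensible, liquid) = 0.2160 * 3.1790 * 51.0170 = 35.0315 kJ
Q_total = 96.6815 kJ

96.6815 kJ


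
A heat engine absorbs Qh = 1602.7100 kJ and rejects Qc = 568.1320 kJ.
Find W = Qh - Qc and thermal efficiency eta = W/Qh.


W = 1602.7100 - 568.1320 = 1034.5780 kJ
eta = 1034.5780 / 1602.7100 = 0.6455 = 64.5518%

W = 1034.5780 kJ, eta = 64.5518%


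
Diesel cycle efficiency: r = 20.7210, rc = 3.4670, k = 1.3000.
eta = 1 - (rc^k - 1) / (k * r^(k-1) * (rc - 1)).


r^(k-1) = 2.4827
rc^k = 5.0343
eta = 0.4933 = 49.3320%

49.3320%


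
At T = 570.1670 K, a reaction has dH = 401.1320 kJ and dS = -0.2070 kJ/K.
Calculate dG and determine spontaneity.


T*dS = 570.1670 * -0.2070 = -118.0246 kJ
dG = 401.1320 + 118.0246 = 519.1566 kJ (non-spontaneous)

dG = 519.1566 kJ, non-spontaneous


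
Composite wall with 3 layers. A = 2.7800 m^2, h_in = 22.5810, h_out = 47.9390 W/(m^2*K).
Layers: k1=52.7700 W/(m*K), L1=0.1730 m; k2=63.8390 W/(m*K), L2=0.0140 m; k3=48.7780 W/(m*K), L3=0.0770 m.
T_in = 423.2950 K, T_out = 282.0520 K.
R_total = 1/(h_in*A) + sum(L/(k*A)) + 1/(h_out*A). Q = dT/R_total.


R_conv_in = 1/(22.5810*2.7800) = 0.0159
R_1 = 0.1730/(52.7700*2.7800) = 0.0012
R_2 = 0.0140/(63.8390*2.7800) = 7.8885e-05
R_3 = 0.0770/(48.7780*2.7800) = 0.0006
R_conv_out = 1/(47.9390*2.7800) = 0.0075
R_total = 0.0253 K/W
Q = 141.2430 / 0.0253 = 5591.7014 W

R_total = 0.0253 K/W, Q = 5591.7014 W


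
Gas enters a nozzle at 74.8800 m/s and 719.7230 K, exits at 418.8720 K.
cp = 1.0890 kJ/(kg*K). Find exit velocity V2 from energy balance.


dT = 300.8510 K
2*cp*1000*dT = 655253.4780
V1^2 = 5607.0144
V2 = sqrt(660860.4924) = 812.9333 m/s

812.9333 m/s


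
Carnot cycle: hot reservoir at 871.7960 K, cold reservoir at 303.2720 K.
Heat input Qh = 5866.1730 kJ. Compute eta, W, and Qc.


eta = 1 - 303.2720/871.7960 = 0.6521
W = 0.6521 * 5866.1730 = 3825.5052 kJ
Qc = 5866.1730 - 3825.5052 = 2040.6678 kJ

eta = 65.2130%, W = 3825.5052 kJ, Qc = 2040.6678 kJ


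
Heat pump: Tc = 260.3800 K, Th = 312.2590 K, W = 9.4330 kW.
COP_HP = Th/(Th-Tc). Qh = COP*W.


COP = 312.2590 / 51.8790 = 6.0190
Qh = 6.0190 * 9.4330 = 56.7771 kW

COP = 6.0190, Qh = 56.7771 kW


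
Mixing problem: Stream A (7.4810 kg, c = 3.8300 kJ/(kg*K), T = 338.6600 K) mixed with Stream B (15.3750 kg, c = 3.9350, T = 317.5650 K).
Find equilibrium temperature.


num = 28916.2452
den = 89.1529
Tf = 324.3446 K

324.3446 K


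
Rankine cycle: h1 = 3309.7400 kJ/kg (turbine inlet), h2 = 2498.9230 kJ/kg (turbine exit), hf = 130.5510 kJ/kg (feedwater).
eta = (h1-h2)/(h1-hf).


W = 810.8170 kJ/kg
Q_in = 3179.1890 kJ/kg
eta = 0.2550 = 25.5039%

eta = 25.5039%


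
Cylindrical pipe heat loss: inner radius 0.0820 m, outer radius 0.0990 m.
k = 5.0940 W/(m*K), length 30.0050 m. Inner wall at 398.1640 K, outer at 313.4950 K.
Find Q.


dT = 84.6690 K
ln(ro/ri) = 0.1884
Q = 2*pi*5.0940*30.0050*84.6690 / 0.1884 = 431593.1890 W

431593.1890 W


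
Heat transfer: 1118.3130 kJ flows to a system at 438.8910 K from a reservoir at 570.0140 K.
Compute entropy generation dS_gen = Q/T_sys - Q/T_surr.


dS_sys = 1118.3130/438.8910 = 2.5480 kJ/K
dS_surr = -1118.3130/570.0140 = -1.9619 kJ/K
dS_gen = 2.5480 - 1.9619 = 0.5861 kJ/K (irreversible)

dS_gen = 0.5861 kJ/K, irreversible


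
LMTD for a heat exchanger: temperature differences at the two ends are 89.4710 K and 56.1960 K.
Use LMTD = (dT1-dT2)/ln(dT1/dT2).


dT1/dT2 = 1.5921
ln(dT1/dT2) = 0.4651
LMTD = 33.2750 / 0.4651 = 71.5485 K

71.5485 K


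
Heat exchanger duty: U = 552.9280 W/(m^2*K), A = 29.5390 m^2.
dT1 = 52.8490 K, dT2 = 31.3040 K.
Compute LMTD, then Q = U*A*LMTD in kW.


LMTD = 41.1405 K
Q = 552.9280 * 29.5390 * 41.1405 = 671945.7006 W = 671.9457 kW

671.9457 kW


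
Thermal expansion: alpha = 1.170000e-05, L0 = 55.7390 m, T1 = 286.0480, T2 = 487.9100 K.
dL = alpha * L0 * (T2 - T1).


dT = 201.8620 K
dL = 1.170000e-05 * 55.7390 * 201.8620 = 0.131644 m
L_final = 55.870644 m

dL = 0.131644 m


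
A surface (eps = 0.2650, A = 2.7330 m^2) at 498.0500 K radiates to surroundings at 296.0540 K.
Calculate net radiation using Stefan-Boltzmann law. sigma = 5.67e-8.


T^4 = 6.1531e+10
Tsurr^4 = 7.6822e+09
Q = 0.2650 * 5.67e-8 * 2.7330 * 5.3849e+10 = 2211.2729 W

2211.2729 W


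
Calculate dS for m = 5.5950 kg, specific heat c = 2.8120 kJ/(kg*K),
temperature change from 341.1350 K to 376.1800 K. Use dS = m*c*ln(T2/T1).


T2/T1 = 1.1027
ln(T2/T1) = 0.0978
dS = 5.5950 * 2.8120 * 0.0978 = 1.5385 kJ/K

1.5385 kJ/K


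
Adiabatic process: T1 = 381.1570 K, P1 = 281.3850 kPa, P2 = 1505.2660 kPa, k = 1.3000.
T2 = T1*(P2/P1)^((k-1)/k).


(k-1)/k = 0.2308
(P2/P1)^exp = 1.4726
T2 = 381.1570 * 1.4726 = 561.2754 K

561.2754 K


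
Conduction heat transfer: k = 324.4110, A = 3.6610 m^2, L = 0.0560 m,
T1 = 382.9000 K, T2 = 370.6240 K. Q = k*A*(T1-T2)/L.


dT = 12.2760 K
Q = 324.4110 * 3.6610 * 12.2760 / 0.0560 = 260353.9394 W

260353.9394 W


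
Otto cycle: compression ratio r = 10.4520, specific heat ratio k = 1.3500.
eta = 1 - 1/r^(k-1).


r^(k-1) = 2.2736
eta = 1 - 1/2.2736 = 0.5602 = 56.0175%

56.0175%


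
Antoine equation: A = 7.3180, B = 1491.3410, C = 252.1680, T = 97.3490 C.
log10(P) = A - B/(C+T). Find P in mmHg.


C+T = 349.5170
B/(C+T) = 4.2669
log10(P) = 7.3180 - 4.2669 = 3.0511
P = 10^3.0511 = 1124.9609 mmHg

1124.9609 mmHg


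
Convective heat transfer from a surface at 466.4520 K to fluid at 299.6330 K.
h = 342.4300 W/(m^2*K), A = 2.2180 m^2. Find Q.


dT = 166.8190 K
Q = 342.4300 * 2.2180 * 166.8190 = 126700.6553 W

126700.6553 W


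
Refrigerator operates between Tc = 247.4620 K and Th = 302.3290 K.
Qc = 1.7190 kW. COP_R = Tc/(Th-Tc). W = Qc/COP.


COP = 247.4620 / 54.8670 = 4.5102
W = 1.7190 / 4.5102 = 0.3811 kW

COP = 4.5102, W = 0.3811 kW


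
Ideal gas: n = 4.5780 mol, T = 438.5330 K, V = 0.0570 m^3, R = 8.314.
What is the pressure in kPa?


P = nRT/V = 4.5780 * 8.314 * 438.5330 / 0.0570
= 16691.2203 / 0.0570 = 292828.4258 Pa = 292.8284 kPa

292.8284 kPa


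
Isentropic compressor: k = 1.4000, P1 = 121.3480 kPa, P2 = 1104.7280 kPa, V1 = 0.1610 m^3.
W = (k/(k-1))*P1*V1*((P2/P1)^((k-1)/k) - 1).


(k-1)/k = 0.2857
(P2/P1)^exp = 1.8796
W = 3.5000 * 121.3480 * 0.1610 * (1.8796 - 1) = 60.1462 kJ

60.1462 kJ


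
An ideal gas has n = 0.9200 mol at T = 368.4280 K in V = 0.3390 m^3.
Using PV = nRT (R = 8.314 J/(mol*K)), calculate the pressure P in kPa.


P = nRT/V = 0.9200 * 8.314 * 368.4280 / 0.3390
= 2818.0616 / 0.3390 = 8312.8660 Pa = 8.3129 kPa

8.3129 kPa


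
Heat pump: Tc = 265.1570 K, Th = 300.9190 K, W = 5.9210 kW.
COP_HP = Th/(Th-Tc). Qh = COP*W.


COP = 300.9190 / 35.7620 = 8.4145
Qh = 8.4145 * 5.9210 = 49.8222 kW

COP = 8.4145, Qh = 49.8222 kW


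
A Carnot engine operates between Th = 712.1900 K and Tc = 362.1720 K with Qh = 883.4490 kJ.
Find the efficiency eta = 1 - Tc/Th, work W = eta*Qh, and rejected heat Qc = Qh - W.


eta = 1 - 362.1720/712.1900 = 0.4915
W = 0.4915 * 883.4490 = 434.1862 kJ
Qc = 883.4490 - 434.1862 = 449.2628 kJ

eta = 49.1467%, W = 434.1862 kJ, Qc = 449.2628 kJ


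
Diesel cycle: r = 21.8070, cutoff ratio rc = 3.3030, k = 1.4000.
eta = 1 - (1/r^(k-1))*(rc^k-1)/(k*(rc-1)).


r^(k-1) = 3.4311
rc^k = 5.3269
eta = 0.6089 = 60.8877%

60.8877%


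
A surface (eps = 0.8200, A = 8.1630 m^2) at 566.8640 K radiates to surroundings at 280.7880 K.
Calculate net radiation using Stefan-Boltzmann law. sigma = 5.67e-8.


T^4 = 1.0326e+11
Tsurr^4 = 6.2160e+09
Q = 0.8200 * 5.67e-8 * 8.1630 * 9.7040e+10 = 36829.6437 W

36829.6437 W


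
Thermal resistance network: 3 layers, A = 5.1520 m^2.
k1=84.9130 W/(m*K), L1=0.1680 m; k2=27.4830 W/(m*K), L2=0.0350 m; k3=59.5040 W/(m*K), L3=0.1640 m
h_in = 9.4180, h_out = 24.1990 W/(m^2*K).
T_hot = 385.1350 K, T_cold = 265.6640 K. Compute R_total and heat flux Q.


R_conv_in = 1/(9.4180*5.1520) = 0.0206
R_1 = 0.1680/(84.9130*5.1520) = 0.0004
R_2 = 0.0350/(27.4830*5.1520) = 0.0002
R_3 = 0.1640/(59.5040*5.1520) = 0.0005
R_conv_out = 1/(24.1990*5.1520) = 0.0080
R_total = 0.0298 K/W
Q = 119.4710 / 0.0298 = 4009.5587 W

R_total = 0.0298 K/W, Q = 4009.5587 W


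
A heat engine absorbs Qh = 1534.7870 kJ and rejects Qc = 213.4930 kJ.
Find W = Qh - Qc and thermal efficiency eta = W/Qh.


W = 1534.7870 - 213.4930 = 1321.2940 kJ
eta = 1321.2940 / 1534.7870 = 0.8609 = 86.0897%

W = 1321.2940 kJ, eta = 86.0897%


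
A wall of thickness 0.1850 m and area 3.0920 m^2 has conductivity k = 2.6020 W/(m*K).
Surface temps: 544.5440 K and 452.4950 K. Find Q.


dT = 92.0490 K
Q = 2.6020 * 3.0920 * 92.0490 / 0.1850 = 4003.0787 W

4003.0787 W


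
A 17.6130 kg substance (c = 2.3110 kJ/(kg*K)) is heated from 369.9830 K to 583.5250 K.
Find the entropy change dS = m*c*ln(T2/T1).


T2/T1 = 1.5772
ln(T2/T1) = 0.4556
dS = 17.6130 * 2.3110 * 0.4556 = 18.5458 kJ/K

18.5458 kJ/K


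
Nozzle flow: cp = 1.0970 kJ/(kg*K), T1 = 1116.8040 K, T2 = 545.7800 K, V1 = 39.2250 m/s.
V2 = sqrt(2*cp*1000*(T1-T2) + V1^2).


dT = 571.0240 K
2*cp*1000*dT = 1252826.6560
V1^2 = 1538.6006
V2 = sqrt(1254365.2566) = 1119.9845 m/s

1119.9845 m/s


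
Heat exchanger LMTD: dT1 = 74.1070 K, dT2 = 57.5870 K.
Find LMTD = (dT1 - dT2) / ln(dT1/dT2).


dT1/dT2 = 1.2869
ln(dT1/dT2) = 0.2522
LMTD = 16.5200 / 0.2522 = 65.5002 K

65.5002 K


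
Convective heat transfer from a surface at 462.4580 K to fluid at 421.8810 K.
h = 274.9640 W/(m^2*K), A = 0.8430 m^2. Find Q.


dT = 40.5770 K
Q = 274.9640 * 0.8430 * 40.5770 = 9405.5316 W

9405.5316 W


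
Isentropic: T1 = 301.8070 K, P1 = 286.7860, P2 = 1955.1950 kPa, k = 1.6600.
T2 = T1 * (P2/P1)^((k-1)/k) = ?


(k-1)/k = 0.3976
(P2/P1)^exp = 2.1451
T2 = 301.8070 * 2.1451 = 647.4011 K

647.4011 K


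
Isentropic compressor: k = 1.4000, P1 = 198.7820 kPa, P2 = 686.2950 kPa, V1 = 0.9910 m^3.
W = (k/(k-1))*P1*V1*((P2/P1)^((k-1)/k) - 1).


(k-1)/k = 0.2857
(P2/P1)^exp = 1.4248
W = 3.5000 * 198.7820 * 0.9910 * (1.4248 - 1) = 292.8860 kJ

292.8860 kJ


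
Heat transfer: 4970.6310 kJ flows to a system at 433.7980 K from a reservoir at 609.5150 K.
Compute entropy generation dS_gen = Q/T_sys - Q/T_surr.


dS_sys = 4970.6310/433.7980 = 11.4584 kJ/K
dS_surr = -4970.6310/609.5150 = -8.1551 kJ/K
dS_gen = 11.4584 - 8.1551 = 3.3033 kJ/K (irreversible)

dS_gen = 3.3033 kJ/K, irreversible


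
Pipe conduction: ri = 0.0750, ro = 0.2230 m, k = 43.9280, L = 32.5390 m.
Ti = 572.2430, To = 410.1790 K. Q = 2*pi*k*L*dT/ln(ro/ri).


dT = 162.0640 K
ln(ro/ri) = 1.0897
Q = 2*pi*43.9280*32.5390*162.0640 / 1.0897 = 1335708.2764 W

1335708.2764 W


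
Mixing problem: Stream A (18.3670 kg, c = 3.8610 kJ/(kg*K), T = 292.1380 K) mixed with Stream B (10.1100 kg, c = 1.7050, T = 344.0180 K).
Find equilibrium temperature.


num = 26646.9899
den = 88.1525
Tf = 302.2827 K

302.2827 K


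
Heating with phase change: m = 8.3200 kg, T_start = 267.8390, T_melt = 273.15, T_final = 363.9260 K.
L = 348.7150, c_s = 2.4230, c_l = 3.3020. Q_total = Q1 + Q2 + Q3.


Q1 (sensible, solid) = 8.3200 * 2.4230 * 5.3110 = 107.0664 kJ
Q2 (latent) = 8.3200 * 348.7150 = 2901.3088 kJ
Q3 (sensible, liquid) = 8.3200 * 3.3020 * 90.7760 = 2493.8564 kJ
Q_total = 5502.2315 kJ

5502.2315 kJ


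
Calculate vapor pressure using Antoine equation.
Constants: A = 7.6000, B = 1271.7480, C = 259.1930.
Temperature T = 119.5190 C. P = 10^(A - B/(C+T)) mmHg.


C+T = 378.7120
B/(C+T) = 3.3581
log10(P) = 7.6000 - 3.3581 = 4.2419
P = 10^4.2419 = 17454.7080 mmHg

17454.7080 mmHg


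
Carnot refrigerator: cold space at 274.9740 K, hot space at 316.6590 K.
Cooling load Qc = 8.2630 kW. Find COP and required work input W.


COP = 274.9740 / 41.6850 = 6.5965
W = 8.2630 / 6.5965 = 1.2526 kW

COP = 6.5965, W = 1.2526 kW


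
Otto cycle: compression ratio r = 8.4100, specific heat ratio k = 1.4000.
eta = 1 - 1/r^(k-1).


r^(k-1) = 2.3438
eta = 1 - 1/2.3438 = 0.5733 = 57.3340%

57.3340%


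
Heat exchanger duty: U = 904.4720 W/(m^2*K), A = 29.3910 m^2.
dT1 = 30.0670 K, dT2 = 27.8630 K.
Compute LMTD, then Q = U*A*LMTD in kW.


LMTD = 28.9510 K
Q = 904.4720 * 29.3910 * 28.9510 = 769614.6834 W = 769.6147 kW

769.6147 kW


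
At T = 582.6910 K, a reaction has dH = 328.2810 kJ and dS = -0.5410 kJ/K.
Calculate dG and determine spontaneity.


T*dS = 582.6910 * -0.5410 = -315.2358 kJ
dG = 328.2810 + 315.2358 = 643.5168 kJ (non-spontaneous)

dG = 643.5168 kJ, non-spontaneous


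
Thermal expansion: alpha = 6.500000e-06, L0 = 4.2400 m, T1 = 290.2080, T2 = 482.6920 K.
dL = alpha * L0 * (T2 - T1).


dT = 192.4840 K
dL = 6.500000e-06 * 4.2400 * 192.4840 = 0.005305 m
L_final = 4.245305 m

dL = 0.005305 m


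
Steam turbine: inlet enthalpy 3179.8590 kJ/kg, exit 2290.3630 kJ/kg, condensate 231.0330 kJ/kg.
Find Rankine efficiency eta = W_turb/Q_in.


W = 889.4960 kJ/kg
Q_in = 2948.8260 kJ/kg
eta = 0.3016 = 30.1644%

eta = 30.1644%


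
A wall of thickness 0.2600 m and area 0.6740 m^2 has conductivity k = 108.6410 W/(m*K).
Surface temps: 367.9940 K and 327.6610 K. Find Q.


dT = 40.3330 K
Q = 108.6410 * 0.6740 * 40.3330 / 0.2600 = 11359.0191 W

11359.0191 W


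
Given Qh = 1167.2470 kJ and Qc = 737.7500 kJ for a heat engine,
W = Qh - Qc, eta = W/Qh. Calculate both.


W = 1167.2470 - 737.7500 = 429.4970 kJ
eta = 429.4970 / 1167.2470 = 0.3680 = 36.7957%

W = 429.4970 kJ, eta = 36.7957%


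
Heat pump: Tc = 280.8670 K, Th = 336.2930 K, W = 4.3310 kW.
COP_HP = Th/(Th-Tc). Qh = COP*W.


COP = 336.2930 / 55.4260 = 6.0674
Qh = 6.0674 * 4.3310 = 26.2780 kW

COP = 6.0674, Qh = 26.2780 kW


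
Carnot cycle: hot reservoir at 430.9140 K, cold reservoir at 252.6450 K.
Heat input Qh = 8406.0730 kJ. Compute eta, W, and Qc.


eta = 1 - 252.6450/430.9140 = 0.4137
W = 0.4137 * 8406.0730 = 3477.5900 kJ
Qc = 8406.0730 - 3477.5900 = 4928.4830 kJ

eta = 41.3700%, W = 3477.5900 kJ, Qc = 4928.4830 kJ


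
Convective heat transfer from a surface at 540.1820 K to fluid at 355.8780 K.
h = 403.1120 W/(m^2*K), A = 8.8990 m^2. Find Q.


dT = 184.3040 K
Q = 403.1120 * 8.8990 * 184.3040 = 661152.5759 W

661152.5759 W


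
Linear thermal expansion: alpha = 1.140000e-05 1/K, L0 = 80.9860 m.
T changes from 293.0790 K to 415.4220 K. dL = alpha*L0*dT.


dT = 122.3430 K
dL = 1.140000e-05 * 80.9860 * 122.3430 = 0.112952 m
L_final = 81.098952 m

dL = 0.112952 m


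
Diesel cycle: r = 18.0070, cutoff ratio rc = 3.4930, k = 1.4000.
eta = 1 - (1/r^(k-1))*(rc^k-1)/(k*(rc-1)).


r^(k-1) = 3.1782
rc^k = 5.7607
eta = 0.5708 = 57.0812%

57.0812%


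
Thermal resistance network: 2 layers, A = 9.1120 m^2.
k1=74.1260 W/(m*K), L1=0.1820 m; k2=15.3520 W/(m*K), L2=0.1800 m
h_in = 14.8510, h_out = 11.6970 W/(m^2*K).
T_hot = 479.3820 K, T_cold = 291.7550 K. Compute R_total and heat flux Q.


R_conv_in = 1/(14.8510*9.1120) = 0.0074
R_1 = 0.1820/(74.1260*9.1120) = 0.0003
R_2 = 0.1800/(15.3520*9.1120) = 0.0013
R_conv_out = 1/(11.6970*9.1120) = 0.0094
R_total = 0.0183 K/W
Q = 187.6270 / 0.0183 = 10236.9979 W

R_total = 0.0183 K/W, Q = 10236.9979 W


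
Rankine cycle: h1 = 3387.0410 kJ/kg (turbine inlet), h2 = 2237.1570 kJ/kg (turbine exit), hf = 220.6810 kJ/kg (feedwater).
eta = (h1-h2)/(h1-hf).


W = 1149.8840 kJ/kg
Q_in = 3166.3600 kJ/kg
eta = 0.3632 = 36.3156%

eta = 36.3156%


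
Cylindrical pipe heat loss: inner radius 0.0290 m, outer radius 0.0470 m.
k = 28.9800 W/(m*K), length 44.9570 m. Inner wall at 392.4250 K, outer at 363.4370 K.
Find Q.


dT = 28.9880 K
ln(ro/ri) = 0.4829
Q = 2*pi*28.9800*44.9570*28.9880 / 0.4829 = 491450.7427 W

491450.7427 W


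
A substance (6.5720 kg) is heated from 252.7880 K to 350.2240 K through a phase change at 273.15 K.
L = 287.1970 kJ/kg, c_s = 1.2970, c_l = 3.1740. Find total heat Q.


Q1 (sensible, solid) = 6.5720 * 1.2970 * 20.3620 = 173.5633 kJ
Q2 (latent) = 6.5720 * 287.1970 = 1887.4587 kJ
Q3 (sensible, liquid) = 6.5720 * 3.1740 * 77.0740 = 1607.7273 kJ
Q_total = 3668.7493 kJ

3668.7493 kJ


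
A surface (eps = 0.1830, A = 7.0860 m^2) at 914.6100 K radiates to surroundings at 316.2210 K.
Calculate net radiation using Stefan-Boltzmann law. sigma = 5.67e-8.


T^4 = 6.9975e+11
Tsurr^4 = 9.9991e+09
Q = 0.1830 * 5.67e-8 * 7.0860 * 6.8975e+11 = 50714.0661 W

50714.0661 W


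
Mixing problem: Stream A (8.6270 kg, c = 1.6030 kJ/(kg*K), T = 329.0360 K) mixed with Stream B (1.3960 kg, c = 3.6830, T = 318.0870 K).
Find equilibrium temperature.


num = 6185.6996
den = 18.9705
Tf = 326.0686 K

326.0686 K


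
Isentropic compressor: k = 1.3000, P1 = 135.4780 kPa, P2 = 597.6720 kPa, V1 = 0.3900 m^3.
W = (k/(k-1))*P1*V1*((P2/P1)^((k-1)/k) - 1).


(k-1)/k = 0.2308
(P2/P1)^exp = 1.4085
W = 4.3333 * 135.4780 * 0.3900 * (1.4085 - 1) = 93.5260 kJ

93.5260 kJ


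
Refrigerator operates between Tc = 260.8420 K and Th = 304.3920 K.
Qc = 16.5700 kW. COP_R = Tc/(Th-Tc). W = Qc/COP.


COP = 260.8420 / 43.5500 = 5.9895
W = 16.5700 / 5.9895 = 2.7665 kW

COP = 5.9895, W = 2.7665 kW


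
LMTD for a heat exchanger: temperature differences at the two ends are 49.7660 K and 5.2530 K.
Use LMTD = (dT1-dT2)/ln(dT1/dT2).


dT1/dT2 = 9.4738
ln(dT1/dT2) = 2.2485
LMTD = 44.5130 / 2.2485 = 19.7965 K

19.7965 K


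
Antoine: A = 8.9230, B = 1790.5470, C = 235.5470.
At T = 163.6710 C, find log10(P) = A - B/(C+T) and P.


C+T = 399.2180
B/(C+T) = 4.4851
log10(P) = 8.9230 - 4.4851 = 4.4379
P = 10^4.4379 = 27407.1615 mmHg

27407.1615 mmHg


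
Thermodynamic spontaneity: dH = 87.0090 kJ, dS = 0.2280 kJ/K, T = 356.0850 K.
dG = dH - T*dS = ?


T*dS = 356.0850 * 0.2280 = 81.1874 kJ
dG = 87.0090 - 81.1874 = 5.8216 kJ (non-spontaneous)

dG = 5.8216 kJ, non-spontaneous


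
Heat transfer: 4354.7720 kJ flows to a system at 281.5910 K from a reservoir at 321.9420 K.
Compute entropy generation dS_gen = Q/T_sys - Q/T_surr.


dS_sys = 4354.7720/281.5910 = 15.4649 kJ/K
dS_surr = -4354.7720/321.9420 = -13.5266 kJ/K
dS_gen = 15.4649 - 13.5266 = 1.9383 kJ/K (irreversible)

dS_gen = 1.9383 kJ/K, irreversible


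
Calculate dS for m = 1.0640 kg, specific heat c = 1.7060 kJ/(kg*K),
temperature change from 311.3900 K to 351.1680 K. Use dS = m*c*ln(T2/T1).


T2/T1 = 1.1277
ln(T2/T1) = 0.1202
dS = 1.0640 * 1.7060 * 0.1202 = 0.2182 kJ/K

0.2182 kJ/K


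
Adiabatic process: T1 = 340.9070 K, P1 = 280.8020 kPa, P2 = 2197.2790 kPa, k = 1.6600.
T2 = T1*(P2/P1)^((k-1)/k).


(k-1)/k = 0.3976
(P2/P1)^exp = 2.2659
T2 = 340.9070 * 2.2659 = 772.4617 K

772.4617 K


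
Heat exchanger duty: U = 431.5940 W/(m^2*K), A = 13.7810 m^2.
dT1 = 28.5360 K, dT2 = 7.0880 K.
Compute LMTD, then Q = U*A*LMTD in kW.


LMTD = 15.3996 K
Q = 431.5940 * 13.7810 * 15.3996 = 91593.7074 W = 91.5937 kW

91.5937 kW


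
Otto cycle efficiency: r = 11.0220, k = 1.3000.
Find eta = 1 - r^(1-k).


r^(k-1) = 2.0544
eta = 1 - 1/2.0544 = 0.5132 = 51.3232%

51.3232%


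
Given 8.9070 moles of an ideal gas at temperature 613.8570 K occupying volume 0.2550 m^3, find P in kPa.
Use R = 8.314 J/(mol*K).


P = nRT/V = 8.9070 * 8.314 * 613.8570 / 0.2550
= 45457.8284 / 0.2550 = 178265.9938 Pa = 178.2660 kPa

178.2660 kPa


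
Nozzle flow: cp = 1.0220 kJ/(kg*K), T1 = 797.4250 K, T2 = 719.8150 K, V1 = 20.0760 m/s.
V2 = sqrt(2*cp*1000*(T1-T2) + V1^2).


dT = 77.6100 K
2*cp*1000*dT = 158634.8400
V1^2 = 403.0458
V2 = sqrt(159037.8858) = 398.7955 m/s

398.7955 m/s


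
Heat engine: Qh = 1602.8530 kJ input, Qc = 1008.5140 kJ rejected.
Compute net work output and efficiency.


W = 1602.8530 - 1008.5140 = 594.3390 kJ
eta = 594.3390 / 1602.8530 = 0.3708 = 37.0801%

W = 594.3390 kJ, eta = 37.0801%


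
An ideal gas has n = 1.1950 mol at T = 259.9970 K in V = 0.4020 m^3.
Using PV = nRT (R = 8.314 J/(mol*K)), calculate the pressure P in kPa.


P = nRT/V = 1.1950 * 8.314 * 259.9970 / 0.4020
= 2583.1300 / 0.4020 = 6425.6965 Pa = 6.4257 kPa

6.4257 kPa


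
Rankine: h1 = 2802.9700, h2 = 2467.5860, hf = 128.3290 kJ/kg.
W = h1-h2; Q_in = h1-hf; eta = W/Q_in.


W = 335.3840 kJ/kg
Q_in = 2674.6410 kJ/kg
eta = 0.1254 = 12.5394%

eta = 12.5394%


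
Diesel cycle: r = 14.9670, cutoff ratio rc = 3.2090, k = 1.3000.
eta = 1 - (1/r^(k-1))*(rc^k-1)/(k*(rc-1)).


r^(k-1) = 2.2519
rc^k = 4.5528
eta = 0.4506 = 45.0593%

45.0593%


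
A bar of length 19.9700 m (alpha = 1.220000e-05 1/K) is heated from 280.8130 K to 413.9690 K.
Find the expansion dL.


dT = 133.1560 K
dL = 1.220000e-05 * 19.9700 * 133.1560 = 0.032441 m
L_final = 20.002441 m

dL = 0.032441 m


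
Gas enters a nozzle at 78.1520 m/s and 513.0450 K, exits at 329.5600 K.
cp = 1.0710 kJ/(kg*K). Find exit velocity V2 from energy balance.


dT = 183.4850 K
2*cp*1000*dT = 393024.8700
V1^2 = 6107.7351
V2 = sqrt(399132.6051) = 631.7694 m/s

631.7694 m/s


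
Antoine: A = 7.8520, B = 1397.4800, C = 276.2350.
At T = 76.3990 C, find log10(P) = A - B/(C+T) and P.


C+T = 352.6340
B/(C+T) = 3.9630
log10(P) = 7.8520 - 3.9630 = 3.8890
P = 10^3.8890 = 7745.0500 mmHg

7745.0500 mmHg


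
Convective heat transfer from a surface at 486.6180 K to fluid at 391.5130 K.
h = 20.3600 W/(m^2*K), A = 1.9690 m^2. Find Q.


dT = 95.1050 K
Q = 20.3600 * 1.9690 * 95.1050 = 3812.6491 W

3812.6491 W


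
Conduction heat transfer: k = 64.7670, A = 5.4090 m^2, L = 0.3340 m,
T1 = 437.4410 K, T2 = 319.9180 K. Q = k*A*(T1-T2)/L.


dT = 117.5230 K
Q = 64.7670 * 5.4090 * 117.5230 / 0.3340 = 123267.0960 W

123267.0960 W


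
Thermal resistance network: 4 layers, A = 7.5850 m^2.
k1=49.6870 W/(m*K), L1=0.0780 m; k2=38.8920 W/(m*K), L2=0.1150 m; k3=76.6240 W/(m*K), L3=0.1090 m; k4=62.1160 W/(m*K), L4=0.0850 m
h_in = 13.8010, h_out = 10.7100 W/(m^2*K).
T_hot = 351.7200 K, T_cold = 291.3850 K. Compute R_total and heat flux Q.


R_conv_in = 1/(13.8010*7.5850) = 0.0096
R_1 = 0.0780/(49.6870*7.5850) = 0.0002
R_2 = 0.1150/(38.8920*7.5850) = 0.0004
R_3 = 0.1090/(76.6240*7.5850) = 0.0002
R_4 = 0.0850/(62.1160*7.5850) = 0.0002
R_conv_out = 1/(10.7100*7.5850) = 0.0123
R_total = 0.0228 K/W
Q = 60.3350 / 0.0228 = 2643.0797 W

R_total = 0.0228 K/W, Q = 2643.0797 W


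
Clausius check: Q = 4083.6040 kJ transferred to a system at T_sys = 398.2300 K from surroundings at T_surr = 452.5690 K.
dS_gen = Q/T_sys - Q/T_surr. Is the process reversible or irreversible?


dS_sys = 4083.6040/398.2300 = 10.2544 kJ/K
dS_surr = -4083.6040/452.5690 = -9.0232 kJ/K
dS_gen = 10.2544 - 9.0232 = 1.2312 kJ/K (irreversible)

dS_gen = 1.2312 kJ/K, irreversible


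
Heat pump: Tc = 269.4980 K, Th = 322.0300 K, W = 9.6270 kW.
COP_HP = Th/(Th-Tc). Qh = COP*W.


COP = 322.0300 / 52.5320 = 6.1302
Qh = 6.1302 * 9.6270 = 59.0151 kW

COP = 6.1302, Qh = 59.0151 kW


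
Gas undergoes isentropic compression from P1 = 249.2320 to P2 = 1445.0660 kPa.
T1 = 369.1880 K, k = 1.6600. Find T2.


(k-1)/k = 0.3976
(P2/P1)^exp = 2.0113
T2 = 369.1880 * 2.0113 = 742.5435 K

742.5435 K


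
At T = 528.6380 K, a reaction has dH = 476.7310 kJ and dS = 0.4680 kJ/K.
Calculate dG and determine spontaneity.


T*dS = 528.6380 * 0.4680 = 247.4026 kJ
dG = 476.7310 - 247.4026 = 229.3284 kJ (non-spontaneous)

dG = 229.3284 kJ, non-spontaneous


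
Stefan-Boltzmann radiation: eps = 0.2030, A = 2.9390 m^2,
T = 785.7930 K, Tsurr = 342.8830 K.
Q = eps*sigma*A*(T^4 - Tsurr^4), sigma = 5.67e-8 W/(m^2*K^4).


T^4 = 3.8127e+11
Tsurr^4 = 1.3822e+10
Q = 0.2030 * 5.67e-8 * 2.9390 * 3.6745e+11 = 12430.0843 W

12430.0843 W


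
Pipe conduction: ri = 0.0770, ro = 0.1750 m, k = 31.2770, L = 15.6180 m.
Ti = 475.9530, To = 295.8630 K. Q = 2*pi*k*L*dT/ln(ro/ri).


dT = 180.0900 K
ln(ro/ri) = 0.8210
Q = 2*pi*31.2770*15.6180*180.0900 / 0.8210 = 673266.6550 W

673266.6550 W


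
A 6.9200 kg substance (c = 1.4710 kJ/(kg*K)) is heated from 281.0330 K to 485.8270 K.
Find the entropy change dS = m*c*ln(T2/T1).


T2/T1 = 1.7287
ln(T2/T1) = 0.5474
dS = 6.9200 * 1.4710 * 0.5474 = 5.5720 kJ/K

5.5720 kJ/K


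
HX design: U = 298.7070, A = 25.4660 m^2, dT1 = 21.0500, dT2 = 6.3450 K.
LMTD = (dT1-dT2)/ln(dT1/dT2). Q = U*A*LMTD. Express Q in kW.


LMTD = 12.2620 K
Q = 298.7070 * 25.4660 * 12.2620 = 93275.4659 W = 93.2755 kW

93.2755 kW


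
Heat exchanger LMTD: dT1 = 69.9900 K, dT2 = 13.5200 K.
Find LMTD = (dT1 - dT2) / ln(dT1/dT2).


dT1/dT2 = 5.1768
ln(dT1/dT2) = 1.6442
LMTD = 56.4700 / 1.6442 = 34.3453 K

34.3453 K


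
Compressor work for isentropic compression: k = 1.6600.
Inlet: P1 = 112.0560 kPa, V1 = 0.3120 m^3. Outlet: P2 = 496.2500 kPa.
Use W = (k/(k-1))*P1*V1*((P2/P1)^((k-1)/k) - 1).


(k-1)/k = 0.3976
(P2/P1)^exp = 1.8070
W = 2.5152 * 112.0560 * 0.3120 * (1.8070 - 1) = 70.9589 kJ

70.9589 kJ


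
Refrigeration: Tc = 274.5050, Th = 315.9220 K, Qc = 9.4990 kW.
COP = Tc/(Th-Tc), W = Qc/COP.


COP = 274.5050 / 41.4170 = 6.6278
W = 9.4990 / 6.6278 = 1.4332 kW

COP = 6.6278, W = 1.4332 kW


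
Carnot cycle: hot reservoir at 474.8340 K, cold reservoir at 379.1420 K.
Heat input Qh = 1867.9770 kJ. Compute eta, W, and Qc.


eta = 1 - 379.1420/474.8340 = 0.2015
W = 0.2015 * 1867.9770 = 376.4483 kJ
Qc = 1867.9770 - 376.4483 = 1491.5287 kJ

eta = 20.1527%, W = 376.4483 kJ, Qc = 1491.5287 kJ


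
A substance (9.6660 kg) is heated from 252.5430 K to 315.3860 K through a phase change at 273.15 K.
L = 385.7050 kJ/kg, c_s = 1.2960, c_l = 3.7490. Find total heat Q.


Q1 (sensible, solid) = 9.6660 * 1.2960 * 20.6070 = 258.1467 kJ
Q2 (latent) = 9.6660 * 385.7050 = 3728.2245 kJ
Q3 (sensible, liquid) = 9.6660 * 3.7490 * 42.2360 = 1530.5412 kJ
Q_total = 5516.9124 kJ

5516.9124 kJ


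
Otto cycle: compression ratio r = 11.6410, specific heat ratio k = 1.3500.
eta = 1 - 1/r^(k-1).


r^(k-1) = 2.3610
eta = 1 - 1/2.3610 = 0.5765 = 57.6451%

57.6451%


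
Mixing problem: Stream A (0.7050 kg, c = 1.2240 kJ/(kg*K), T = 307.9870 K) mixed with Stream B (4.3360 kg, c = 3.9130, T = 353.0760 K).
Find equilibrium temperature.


num = 6256.3267
den = 17.8297
Tf = 350.8938 K

350.8938 K


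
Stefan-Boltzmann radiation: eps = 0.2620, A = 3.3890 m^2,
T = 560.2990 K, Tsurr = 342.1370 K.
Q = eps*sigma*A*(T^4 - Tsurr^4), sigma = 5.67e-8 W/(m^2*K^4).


T^4 = 9.8555e+10
Tsurr^4 = 1.3703e+10
Q = 0.2620 * 5.67e-8 * 3.3890 * 8.4853e+10 = 4271.9027 W

4271.9027 W


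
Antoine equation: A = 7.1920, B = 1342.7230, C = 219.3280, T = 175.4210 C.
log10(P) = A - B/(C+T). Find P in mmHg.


C+T = 394.7490
B/(C+T) = 3.4015
log10(P) = 7.1920 - 3.4015 = 3.7905
P = 10^3.7905 = 6173.6191 mmHg

6173.6191 mmHg


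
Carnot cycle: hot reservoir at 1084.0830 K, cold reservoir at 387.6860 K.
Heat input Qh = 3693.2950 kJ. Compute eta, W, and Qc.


eta = 1 - 387.6860/1084.0830 = 0.6424
W = 0.6424 * 3693.2950 = 2372.5117 kJ
Qc = 3693.2950 - 2372.5117 = 1320.7833 kJ

eta = 64.2383%, W = 2372.5117 kJ, Qc = 1320.7833 kJ


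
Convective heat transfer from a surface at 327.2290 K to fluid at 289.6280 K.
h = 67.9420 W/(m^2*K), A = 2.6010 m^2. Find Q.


dT = 37.6010 K
Q = 67.9420 * 2.6010 * 37.6010 = 6644.7413 W

6644.7413 W


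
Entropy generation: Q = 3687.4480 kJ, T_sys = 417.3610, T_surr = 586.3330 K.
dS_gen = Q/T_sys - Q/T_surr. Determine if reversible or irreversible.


dS_sys = 3687.4480/417.3610 = 8.8352 kJ/K
dS_surr = -3687.4480/586.3330 = -6.2890 kJ/K
dS_gen = 8.8352 - 6.2890 = 2.5462 kJ/K (irreversible)

dS_gen = 2.5462 kJ/K, irreversible


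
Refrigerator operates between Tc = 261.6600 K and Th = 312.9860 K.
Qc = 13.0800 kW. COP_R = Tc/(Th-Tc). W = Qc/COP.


COP = 261.6600 / 51.3260 = 5.0980
W = 13.0800 / 5.0980 = 2.5657 kW

COP = 5.0980, W = 2.5657 kW


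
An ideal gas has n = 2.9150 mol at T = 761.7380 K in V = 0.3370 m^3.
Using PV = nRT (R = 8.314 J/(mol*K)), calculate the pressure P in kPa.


P = nRT/V = 2.9150 * 8.314 * 761.7380 / 0.3370
= 18460.9566 / 0.3370 = 54780.2866 Pa = 54.7803 kPa

54.7803 kPa


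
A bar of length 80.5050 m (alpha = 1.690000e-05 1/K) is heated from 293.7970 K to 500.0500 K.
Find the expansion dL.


dT = 206.2530 K
dL = 1.690000e-05 * 80.5050 * 206.2530 = 0.280614 m
L_final = 80.785614 m

dL = 0.280614 m


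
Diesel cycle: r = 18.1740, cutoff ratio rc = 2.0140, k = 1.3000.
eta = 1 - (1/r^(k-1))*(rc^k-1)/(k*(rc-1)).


r^(k-1) = 2.3869
rc^k = 2.4847
eta = 0.5281 = 52.8124%

52.8124%


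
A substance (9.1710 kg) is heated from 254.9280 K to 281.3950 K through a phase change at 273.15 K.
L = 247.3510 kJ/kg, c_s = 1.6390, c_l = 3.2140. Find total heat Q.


Q1 (sensible, solid) = 9.1710 * 1.6390 * 18.2220 = 273.8998 kJ
Q2 (latent) = 9.1710 * 247.3510 = 2268.4560 kJ
Q3 (sensible, liquid) = 9.1710 * 3.2140 * 8.2450 = 243.0263 kJ
Q_total = 2785.3821 kJ

2785.3821 kJ


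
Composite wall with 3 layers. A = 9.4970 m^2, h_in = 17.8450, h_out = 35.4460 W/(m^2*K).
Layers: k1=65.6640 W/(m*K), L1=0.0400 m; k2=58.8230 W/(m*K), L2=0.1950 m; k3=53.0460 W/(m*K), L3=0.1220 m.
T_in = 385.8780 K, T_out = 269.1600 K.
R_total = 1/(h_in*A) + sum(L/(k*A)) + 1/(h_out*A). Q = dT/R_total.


R_conv_in = 1/(17.8450*9.4970) = 0.0059
R_1 = 0.0400/(65.6640*9.4970) = 6.4143e-05
R_2 = 0.1950/(58.8230*9.4970) = 0.0003
R_3 = 0.1220/(53.0460*9.4970) = 0.0002
R_conv_out = 1/(35.4460*9.4970) = 0.0030
R_total = 0.0095 K/W
Q = 116.7180 / 0.0095 = 12251.8008 W

R_total = 0.0095 K/W, Q = 12251.8008 W


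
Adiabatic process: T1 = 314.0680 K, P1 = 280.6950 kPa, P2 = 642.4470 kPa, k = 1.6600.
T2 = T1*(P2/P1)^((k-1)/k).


(k-1)/k = 0.3976
(P2/P1)^exp = 1.3899
T2 = 314.0680 * 1.3899 = 436.5141 K

436.5141 K


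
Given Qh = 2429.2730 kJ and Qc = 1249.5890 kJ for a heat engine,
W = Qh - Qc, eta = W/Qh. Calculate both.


W = 2429.2730 - 1249.5890 = 1179.6840 kJ
eta = 1179.6840 / 2429.2730 = 0.4856 = 48.5612%

W = 1179.6840 kJ, eta = 48.5612%


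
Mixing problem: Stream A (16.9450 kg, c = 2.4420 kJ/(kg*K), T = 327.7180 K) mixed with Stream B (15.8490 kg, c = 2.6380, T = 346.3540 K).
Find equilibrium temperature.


num = 28041.8129
den = 83.1894
Tf = 337.0842 K

337.0842 K


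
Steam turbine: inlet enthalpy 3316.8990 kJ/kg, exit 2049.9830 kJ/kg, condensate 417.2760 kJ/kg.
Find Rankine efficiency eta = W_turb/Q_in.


W = 1266.9160 kJ/kg
Q_in = 2899.6230 kJ/kg
eta = 0.4369 = 43.6924%

eta = 43.6924%


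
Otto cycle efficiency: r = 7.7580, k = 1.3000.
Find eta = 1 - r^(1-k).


r^(k-1) = 1.8489
eta = 1 - 1/1.8489 = 0.4592 = 45.9152%

45.9152%


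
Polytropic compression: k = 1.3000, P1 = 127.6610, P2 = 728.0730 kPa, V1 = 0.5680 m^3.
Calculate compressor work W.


(k-1)/k = 0.2308
(P2/P1)^exp = 1.4945
W = 4.3333 * 127.6610 * 0.5680 * (1.4945 - 1) = 155.3719 kJ

155.3719 kJ


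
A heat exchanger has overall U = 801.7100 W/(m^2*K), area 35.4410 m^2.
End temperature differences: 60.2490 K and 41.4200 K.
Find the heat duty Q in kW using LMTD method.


LMTD = 50.2479 K
Q = 801.7100 * 35.4410 * 50.2479 = 1427713.9224 W = 1427.7139 kW

1427.7139 kW


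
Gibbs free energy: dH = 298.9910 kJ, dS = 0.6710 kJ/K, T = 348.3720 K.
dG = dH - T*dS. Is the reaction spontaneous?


T*dS = 348.3720 * 0.6710 = 233.7576 kJ
dG = 298.9910 - 233.7576 = 65.2334 kJ (non-spontaneous)

dG = 65.2334 kJ, non-spontaneous


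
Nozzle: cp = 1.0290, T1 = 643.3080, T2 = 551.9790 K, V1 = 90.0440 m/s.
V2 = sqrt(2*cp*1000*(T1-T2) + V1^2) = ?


dT = 91.3290 K
2*cp*1000*dT = 187955.0820
V1^2 = 8107.9219
V2 = sqrt(196063.0039) = 442.7900 m/s

442.7900 m/s


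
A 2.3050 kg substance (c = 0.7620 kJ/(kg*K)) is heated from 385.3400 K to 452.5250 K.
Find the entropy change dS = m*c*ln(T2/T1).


T2/T1 = 1.1744
ln(T2/T1) = 0.1607
dS = 2.3050 * 0.7620 * 0.1607 = 0.2823 kJ/K

0.2823 kJ/K


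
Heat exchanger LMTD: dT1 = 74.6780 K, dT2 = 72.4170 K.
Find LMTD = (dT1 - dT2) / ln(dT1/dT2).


dT1/dT2 = 1.0312
ln(dT1/dT2) = 0.0307
LMTD = 2.2610 / 0.0307 = 73.5417 K

73.5417 K


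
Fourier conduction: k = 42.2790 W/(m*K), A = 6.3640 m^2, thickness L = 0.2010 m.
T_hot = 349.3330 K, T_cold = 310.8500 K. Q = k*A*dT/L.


dT = 38.4830 K
Q = 42.2790 * 6.3640 * 38.4830 / 0.2010 = 51514.2927 W

51514.2927 W


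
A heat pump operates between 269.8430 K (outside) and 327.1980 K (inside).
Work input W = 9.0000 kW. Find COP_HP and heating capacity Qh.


COP = 327.1980 / 57.3550 = 5.7048
Qh = 5.7048 * 9.0000 = 51.3431 kW

COP = 5.7048, Qh = 51.3431 kW


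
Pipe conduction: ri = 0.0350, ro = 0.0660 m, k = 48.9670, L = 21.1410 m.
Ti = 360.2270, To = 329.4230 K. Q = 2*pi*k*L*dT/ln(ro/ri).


dT = 30.8040 K
ln(ro/ri) = 0.6343
Q = 2*pi*48.9670*21.1410*30.8040 / 0.6343 = 315876.0666 W

315876.0666 W


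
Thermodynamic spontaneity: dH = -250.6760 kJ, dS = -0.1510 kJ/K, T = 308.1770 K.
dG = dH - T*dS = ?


T*dS = 308.1770 * -0.1510 = -46.5347 kJ
dG = -250.6760 + 46.5347 = -204.1413 kJ (spontaneous)

dG = -204.1413 kJ, spontaneous


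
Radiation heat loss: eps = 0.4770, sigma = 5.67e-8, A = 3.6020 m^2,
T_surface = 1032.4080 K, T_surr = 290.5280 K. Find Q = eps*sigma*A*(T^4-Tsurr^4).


T^4 = 1.1361e+12
Tsurr^4 = 7.1245e+09
Q = 0.4770 * 5.67e-8 * 3.6020 * 1.1289e+12 = 109981.2101 W

109981.2101 W


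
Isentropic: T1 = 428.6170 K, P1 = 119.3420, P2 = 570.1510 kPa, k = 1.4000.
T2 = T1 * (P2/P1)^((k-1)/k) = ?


(k-1)/k = 0.2857
(P2/P1)^exp = 1.5633
T2 = 428.6170 * 1.5633 = 670.0783 K

670.0783 K
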